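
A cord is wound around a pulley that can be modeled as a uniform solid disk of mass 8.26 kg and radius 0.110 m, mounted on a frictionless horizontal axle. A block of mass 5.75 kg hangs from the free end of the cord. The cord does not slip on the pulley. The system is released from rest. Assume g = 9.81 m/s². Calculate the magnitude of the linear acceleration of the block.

a ≈ 5.71 m/s²

I = ½MR² = (1/2)(8.26)(0.110)² = 0.04997 kg·m².
Block: mg − T = ma. Pulley: TR = Iα. No-slip: a = αR, so T = (I/R²)a = 4.130·a.
Then mg = (m + 4.130)a, so a = (5.75)(9.81)/(5.75 + 4.130) = 5.709 m/s².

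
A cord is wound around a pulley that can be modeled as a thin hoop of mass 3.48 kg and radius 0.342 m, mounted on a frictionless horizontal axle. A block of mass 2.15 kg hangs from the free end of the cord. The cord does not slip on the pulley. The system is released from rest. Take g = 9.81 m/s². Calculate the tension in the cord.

I = MR² = (3.48)(0.342)² = 0.4070 kg·m².
Block: mg − T = ma. Pulley: TR = Iα. No-slip: a = αR, so T = (I/R²)a = 3.480·a.
Then mg = (m + 3.480)a, so a = (2.15)(9.81)/(2.15 + 3.480) = 3.746 m/s².
T = 3.480·a = 13.04 N.

T ≈ 13.0 N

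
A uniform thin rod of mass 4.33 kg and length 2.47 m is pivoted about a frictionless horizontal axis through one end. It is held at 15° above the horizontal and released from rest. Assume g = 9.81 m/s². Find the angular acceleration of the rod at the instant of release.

About the pivot, I = (1/3)ML² = (1/3)(4.33)(2.47)² = 8.806 kg·m².
The weight acts at the center, a distance L/2 = 1.235 m from the pivot; τ = Mg(L/2) cos 15° = 50.67 N·m.
α = τ/I = 50.67/8.806 = 5.754 rad/s².
(Equivalently α = (3g/(2L)) cos 15° = 5.754 rad/s².)

α ≈ 5.75 rad/s²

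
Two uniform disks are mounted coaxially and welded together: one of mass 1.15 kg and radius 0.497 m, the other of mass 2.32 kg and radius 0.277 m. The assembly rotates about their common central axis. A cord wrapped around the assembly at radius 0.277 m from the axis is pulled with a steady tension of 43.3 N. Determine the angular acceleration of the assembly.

α ≈ 51.9 rad/s²

I = ½M₁R₁² + ½M₂R₂² = ½(1.15)(0.497)² + ½(2.32)(0.277)² = 0.2310 kg·m².
τ = F r = (43.3)(0.277) = 11.99 N·m.
α = τ/I = 11.99/0.2310 = 51.91 rad/s².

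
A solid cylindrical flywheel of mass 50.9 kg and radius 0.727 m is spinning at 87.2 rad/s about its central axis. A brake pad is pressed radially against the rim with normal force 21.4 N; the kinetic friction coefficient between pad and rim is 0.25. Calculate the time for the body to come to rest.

t ≈ 302 s

I = ½MR² = (1/2)(50.9)(0.727)² = 13.45 kg·m².
Friction force f = μN = (0.25)(21.4) = 5.350 N at the rim; torque magnitude τ = fR = 3.889 N·m, opposing ω.
|α| = τ/I = 3.889/13.45 = 0.2892 rad/s² (deceleration).
0 = ω₀ − |α|t ⇒ t = ω₀/|α| = 87.2/0.2892 = 301.6 s.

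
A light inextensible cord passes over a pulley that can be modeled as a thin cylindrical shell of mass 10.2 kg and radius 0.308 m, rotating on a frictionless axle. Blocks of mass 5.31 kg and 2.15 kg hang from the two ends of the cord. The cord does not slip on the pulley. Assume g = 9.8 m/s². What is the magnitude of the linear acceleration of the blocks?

a ≈ 1.75 m/s²

I = MR² = (10.2)(0.308)² = 0.9676 kg·m².
Heavier block: m₁g − T₁ = m₁a. Lighter block: T₂ − m₂g = m₂a.
Pulley: (T₁ − T₂)R = Iα = I(a/R), so T₁ − T₂ = (I/R²)a = 1·M_p a = 10.20·a.
Adding the three: (m₁ − m₂)g = (m₁ + m₂ + 10.20)a, so a = (5.31 − 2.15)(9.8)/(5.31 + 2.15 + 10.20) = 1.754 m/s².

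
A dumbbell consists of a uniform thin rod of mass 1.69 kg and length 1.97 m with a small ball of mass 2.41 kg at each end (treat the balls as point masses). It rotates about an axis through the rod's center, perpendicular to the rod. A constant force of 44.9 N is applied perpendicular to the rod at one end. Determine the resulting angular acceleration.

α ≈ 8.47 rad/s²

I_rod = (1/12)ML² = (1/12)(1.69)(1.97)² = 0.5466 kg·m².
I_balls = 2·m·(L/2)² = 2(2.41)(0.9850)² = 4.676 kg·m².
Total I = 5.223 kg·m².
τ = F·(L/2) = (44.9)(0.985) = 44.23 N·m.
α = τ/I = 44.23/5.223 = 8.468 rad/s².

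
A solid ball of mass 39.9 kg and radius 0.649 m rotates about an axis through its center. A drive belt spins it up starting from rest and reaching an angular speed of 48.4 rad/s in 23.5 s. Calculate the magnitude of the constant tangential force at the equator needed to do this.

F ≈ 21.3 N

I = (2/5)MR² = (2/5)(39.9)(0.649)² = 6.722 kg·m².
α = Δω/Δt = (48.4 − 0)/23.5 = 2.060 rad/s².
The required torque is τ = Iα = (6.722)(2.060) = 13.85 N·m.
A tangential force at the equator gives τ = FR, so F = τ/R = 13.85/0.649 = 21.33 N.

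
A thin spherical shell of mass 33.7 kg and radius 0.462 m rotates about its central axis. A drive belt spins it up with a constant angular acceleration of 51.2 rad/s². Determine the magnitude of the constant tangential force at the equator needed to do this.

I = (2/3)MR² = (2/3)(33.7)(0.462)² = 4.795 kg·m².
The required torque is τ = Iα = (4.795)(51.20) = 245.5 N·m.
A tangential force at the equator gives τ = FR, so F = τ/R = 245.5/0.462 = 531.4 N.

F ≈ 531 N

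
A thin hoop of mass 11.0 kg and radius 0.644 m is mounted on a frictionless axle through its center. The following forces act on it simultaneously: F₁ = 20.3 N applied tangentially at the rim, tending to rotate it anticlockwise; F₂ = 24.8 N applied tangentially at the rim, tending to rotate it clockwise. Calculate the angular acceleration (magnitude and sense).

α ≈ 0.635 rad/s², clockwise

I = MR² = (11.0)(0.644)² = 4.562 kg·m².
Taking anticlockwise as positive: τ₁ = +(20.3)(0.644) = +13.07 N·m; τ₂ = −(24.8)(0.644) = −15.97 N·m.
Net torque τ = -2.898 N·m.
α = τ/I = -2.898/4.562 = -0.6352 rad/s².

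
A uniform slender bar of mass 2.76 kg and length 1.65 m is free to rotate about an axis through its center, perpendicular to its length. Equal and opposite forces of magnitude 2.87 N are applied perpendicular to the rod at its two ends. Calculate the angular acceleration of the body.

I = (1/12)ML² = (1/12)(2.76)(1.65)² = 0.6262 kg·m².
The couple gives τ = F·(L/2) + F·(L/2) = F L = (2.87)(1.65) = 4.736 N·m.
From τ = Iα: α = 4.736/0.6262 = 7.563 rad/s².

α ≈ 7.56 rad/s²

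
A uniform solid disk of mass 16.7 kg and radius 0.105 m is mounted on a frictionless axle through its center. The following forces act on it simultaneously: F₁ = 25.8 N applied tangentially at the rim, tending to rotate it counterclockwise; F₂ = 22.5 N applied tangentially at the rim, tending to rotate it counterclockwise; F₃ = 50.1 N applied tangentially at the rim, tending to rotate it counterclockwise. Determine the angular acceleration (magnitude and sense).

α ≈ 112 rad/s², counterclockwise

I = ½MR² = (1/2)(16.7)(0.105)² = 0.09206 kg·m².
Taking counterclockwise as positive: τ₁ = +(25.8)(0.105) = +2.709 N·m; τ₂ = +(22.5)(0.105) = +2.362 N·m; τ₃ = +(50.1)(0.105) = +5.261 N·m.
Net torque τ = 10.33 N·m.
α = τ/I = 10.33/0.09206 = 112.2 rad/s².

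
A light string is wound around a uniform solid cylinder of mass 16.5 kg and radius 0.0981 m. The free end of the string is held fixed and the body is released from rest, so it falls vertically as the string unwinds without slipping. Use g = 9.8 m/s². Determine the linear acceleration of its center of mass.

Translation: Mg − T = Ma. Rotation about the center: TR = Iα with I = ½MR².
With a = αR: T = (I/R²)a = (1/2)M a, so Mg = (1 + 0.5000)Ma.
a = g/(1 + 0.5000) = 9.8/1.500 = 6.533 m/s².

a ≈ 6.53 m/s²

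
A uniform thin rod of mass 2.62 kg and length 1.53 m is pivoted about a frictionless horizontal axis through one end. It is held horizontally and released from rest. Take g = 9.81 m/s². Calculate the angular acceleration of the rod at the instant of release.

About the pivot, I = (1/3)ML² = (1/3)(2.62)(1.53)² = 2.044 kg·m².
The weight acts at the center, a distance L/2 = 0.7650 m from the pivot; τ = Mg(L/2) = 19.66 N·m.
α = τ/I = 19.66/2.044 = 9.618 rad/s².

α ≈ 9.62 rad/s²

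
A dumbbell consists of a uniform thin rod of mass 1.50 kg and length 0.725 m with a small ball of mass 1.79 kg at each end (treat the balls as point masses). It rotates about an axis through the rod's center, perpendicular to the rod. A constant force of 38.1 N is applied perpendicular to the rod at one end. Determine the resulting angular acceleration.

α ≈ 25.8 rad/s²

I_rod = (1/12)ML² = (1/12)(1.50)(0.725)² = 0.06570 kg·m².
I_balls = 2·m·(L/2)² = 2(1.79)(0.3625)² = 0.4704 kg·m².
Total I = 0.5361 kg·m².
τ = F·(L/2) = (38.1)(0.362) = 13.81 N·m.
α = τ/I = 13.81/0.5361 = 25.76 rad/s².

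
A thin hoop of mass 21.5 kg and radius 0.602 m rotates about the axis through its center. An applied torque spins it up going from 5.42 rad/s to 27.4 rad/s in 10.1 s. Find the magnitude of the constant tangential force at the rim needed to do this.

F ≈ 28.2 N

I = MR² = (21.5)(0.602)² = 7.792 kg·m².
α = Δω/Δt = (27.4 − 5.42)/10.1 = 2.176 rad/s².
The required torque is τ = Iα = (7.792)(2.176) = 16.96 N·m.
A tangential force at the rim gives τ = FR, so F = τ/R = 16.96/0.602 = 28.17 N.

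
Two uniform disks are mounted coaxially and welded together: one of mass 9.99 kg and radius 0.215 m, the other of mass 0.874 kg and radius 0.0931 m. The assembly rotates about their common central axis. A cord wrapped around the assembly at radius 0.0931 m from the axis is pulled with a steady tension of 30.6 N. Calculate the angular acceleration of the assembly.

α ≈ 12.1 rad/s²

I = ½M₁R₁² + ½M₂R₂² = ½(9.99)(0.215)² + ½(0.874)(0.0931)² = 0.2347 kg·m².
τ = F r = (30.6)(0.0931) = 2.849 N·m.
α = τ/I = 2.849/0.2347 = 12.14 rad/s².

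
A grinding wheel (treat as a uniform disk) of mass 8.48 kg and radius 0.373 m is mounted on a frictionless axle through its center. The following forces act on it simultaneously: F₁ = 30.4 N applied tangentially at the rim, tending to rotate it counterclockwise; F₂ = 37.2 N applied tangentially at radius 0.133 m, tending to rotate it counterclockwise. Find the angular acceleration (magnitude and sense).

α ≈ 27.6 rad/s², counterclockwise

I = ½MR² = (1/2)(8.48)(0.373)² = 0.5899 kg·m².
Taking counterclockwise as positive: τ₁ = +(30.4)(0.373) = +11.34 N·m; τ₂ = +(37.2)(0.133) = +4.948 N·m.
Net torque τ = 16.29 N·m.
α = τ/I = 16.29/0.5899 = 27.61 rad/s².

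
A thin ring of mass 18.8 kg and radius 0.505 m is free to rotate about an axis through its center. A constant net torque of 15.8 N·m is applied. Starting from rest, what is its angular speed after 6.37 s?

I = MR² = (18.8)(0.505)² = 4.794 kg·m².
α = τ/I = 15.8/4.794 = 3.295 rad/s².
ω = ω₀ + αt = 0 + (3.295)(6.37) = 20.99 rad/s.

ω ≈ 21.0 rad/s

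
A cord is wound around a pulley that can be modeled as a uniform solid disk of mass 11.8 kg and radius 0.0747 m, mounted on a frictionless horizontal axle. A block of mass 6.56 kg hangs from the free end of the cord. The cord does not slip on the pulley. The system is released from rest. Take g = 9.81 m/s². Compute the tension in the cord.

I = ½MR² = (1/2)(11.8)(0.0747)² = 0.03292 kg·m².
Block: mg − T = ma. Pulley: TR = Iα. No-slip: a = αR, so T = (I/R²)a = 5.900·a.
Then mg = (m + 5.900)a, so a = (6.56)(9.81)/(6.56 + 5.900) = 5.165 m/s².
T = 5.900·a = 30.47 N.

T ≈ 30.5 N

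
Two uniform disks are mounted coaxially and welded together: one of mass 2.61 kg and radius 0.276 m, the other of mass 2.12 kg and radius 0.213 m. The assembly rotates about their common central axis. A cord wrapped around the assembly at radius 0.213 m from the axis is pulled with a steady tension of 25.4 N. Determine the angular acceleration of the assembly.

α ≈ 36.7 rad/s²

I = ½M₁R₁² + ½M₂R₂² = ½(2.61)(0.276)² + ½(2.12)(0.213)² = 0.1475 kg·m².
τ = F r = (25.4)(0.213) = 5.410 N·m.
α = τ/I = 5.410/0.1475 = 36.68 rad/s².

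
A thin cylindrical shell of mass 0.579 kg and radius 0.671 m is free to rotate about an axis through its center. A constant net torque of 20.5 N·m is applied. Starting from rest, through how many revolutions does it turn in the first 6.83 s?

≈ 292 revolutions

I = MR² = (0.579)(0.671)² = 0.2607 kg·m².
α = τ/I = 20.5/0.2607 = 78.64 rad/s².
θ = ½αt² = ½(78.64)(6.83)² = 1834 rad.
Revolutions = θ/(2π) = 291.9.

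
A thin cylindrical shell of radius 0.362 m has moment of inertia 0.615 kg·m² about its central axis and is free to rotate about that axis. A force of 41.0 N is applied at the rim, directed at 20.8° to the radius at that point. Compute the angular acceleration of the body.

Only the tangential component produces torque: τ = F R sinθ = (41.0)(0.362) sin 20.8° = 5.270 N·m.
From τ = Iα: α = 5.270/0.6150 = 8.570 rad/s².

α ≈ 8.57 rad/s²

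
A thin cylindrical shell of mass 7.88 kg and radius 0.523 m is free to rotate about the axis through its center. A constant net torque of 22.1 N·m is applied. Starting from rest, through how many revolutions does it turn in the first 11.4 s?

I = MR² = (7.88)(0.523)² = 2.155 kg·m².
α = τ/I = 22.1/2.155 = 10.25 rad/s².
θ = ½αt² = ½(10.25)(11.4)² = 666.3 rad.
Revolutions = θ/(2π) = 106.0.

≈ 106 revolutions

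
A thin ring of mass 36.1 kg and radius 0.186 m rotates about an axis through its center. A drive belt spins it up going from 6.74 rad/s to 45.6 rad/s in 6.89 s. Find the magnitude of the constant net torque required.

I = MR² = (36.1)(0.186)² = 1.249 kg·m².
α = Δω/Δt = (45.6 − 6.74)/6.89 = 5.640 rad/s².
τ = Iα = (1.249)(5.640) = 7.044 N·m.

τ ≈ 7.04 N·m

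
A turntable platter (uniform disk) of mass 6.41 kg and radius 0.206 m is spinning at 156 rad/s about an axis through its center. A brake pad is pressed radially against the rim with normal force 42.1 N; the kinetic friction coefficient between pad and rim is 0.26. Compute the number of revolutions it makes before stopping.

≈ 117 revolutions

I = ½MR² = (1/2)(6.41)(0.206)² = 0.1360 kg·m².
Friction force f = μN = (0.26)(42.1) = 10.95 N at the rim; torque magnitude τ = fR = 2.255 N·m, opposing ω.
|α| = τ/I = 2.255/0.1360 = 16.58 rad/s² (deceleration).
ω² = ω₀² − 2|α|θ with ω = 0 ⇒ θ = ω₀²/(2|α|) = 733.9 rad = 116.8 rev.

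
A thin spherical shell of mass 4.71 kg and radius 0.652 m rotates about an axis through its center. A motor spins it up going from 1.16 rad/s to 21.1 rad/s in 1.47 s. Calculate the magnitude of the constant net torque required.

I = (2/3)MR² = (2/3)(4.71)(0.652)² = 1.335 kg·m².
α = Δω/Δt = (21.1 − 1.16)/1.47 = 13.56 rad/s².
τ = Iα = (1.335)(13.56) = 18.11 N·m.

τ ≈ 18.1 N·m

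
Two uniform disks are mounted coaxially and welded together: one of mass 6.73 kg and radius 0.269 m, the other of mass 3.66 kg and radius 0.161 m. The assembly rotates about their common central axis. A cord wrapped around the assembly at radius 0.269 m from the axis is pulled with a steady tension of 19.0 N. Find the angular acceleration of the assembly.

α ≈ 17.6 rad/s²

I = ½M₁R₁² + ½M₂R₂² = ½(6.73)(0.269)² + ½(3.66)(0.161)² = 0.2909 kg·m².
τ = F r = (19.0)(0.269) = 5.111 N·m.
α = τ/I = 5.111/0.2909 = 17.57 rad/s².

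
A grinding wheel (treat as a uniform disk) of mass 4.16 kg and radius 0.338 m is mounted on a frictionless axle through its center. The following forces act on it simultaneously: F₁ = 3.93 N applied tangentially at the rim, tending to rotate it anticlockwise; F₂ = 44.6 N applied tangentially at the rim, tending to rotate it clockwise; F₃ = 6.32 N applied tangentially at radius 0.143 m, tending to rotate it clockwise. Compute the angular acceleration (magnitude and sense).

α ≈ 61.7 rad/s², clockwise

I = ½MR² = (1/2)(4.16)(0.338)² = 0.2376 kg·m².
Taking anticlockwise as positive: τ₁ = +(3.93)(0.338) = +1.328 N·m; τ₂ = −(44.6)(0.338) = −15.07 N·m; τ₃ = −(6.32)(0.143) = −0.9038 N·m.
Net torque τ = -14.65 N·m.
α = τ/I = -14.65/0.2376 = -61.65 rad/s².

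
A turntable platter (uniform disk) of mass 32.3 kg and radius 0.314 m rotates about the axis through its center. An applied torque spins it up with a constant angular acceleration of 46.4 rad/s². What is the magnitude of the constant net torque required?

I = ½MR² = (1/2)(32.3)(0.314)² = 1.592 kg·m².
τ = Iα = (1.592)(46.40) = 73.88 N·m.

τ ≈ 73.9 N·m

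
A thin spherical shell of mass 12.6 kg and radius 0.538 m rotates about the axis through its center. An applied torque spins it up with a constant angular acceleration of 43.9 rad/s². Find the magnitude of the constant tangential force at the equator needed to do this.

F ≈ 198 N

I = (2/3)MR² = (2/3)(12.6)(0.538)² = 2.431 kg·m².
The required torque is τ = Iα = (2.431)(43.90) = 106.7 N·m.
A tangential force at the equator gives τ = FR, so F = τ/R = 106.7/0.538 = 198.4 N.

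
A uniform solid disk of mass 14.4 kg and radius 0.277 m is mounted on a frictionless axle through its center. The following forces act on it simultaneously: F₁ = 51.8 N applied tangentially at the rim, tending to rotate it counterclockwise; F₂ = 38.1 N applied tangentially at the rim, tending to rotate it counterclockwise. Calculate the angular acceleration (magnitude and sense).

α ≈ 45.1 rad/s², counterclockwise

I = ½MR² = (1/2)(14.4)(0.277)² = 0.5524 kg·m².
Taking counterclockwise as positive: τ₁ = +(51.8)(0.277) = +14.35 N·m; τ₂ = +(38.1)(0.277) = +10.55 N·m.
Net torque τ = 24.90 N·m.
α = τ/I = 24.90/0.5524 = 45.08 rad/s².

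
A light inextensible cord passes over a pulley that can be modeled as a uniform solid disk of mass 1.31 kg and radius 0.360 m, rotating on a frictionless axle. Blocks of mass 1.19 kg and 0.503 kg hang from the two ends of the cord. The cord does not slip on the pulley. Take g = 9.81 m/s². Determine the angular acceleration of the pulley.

α ≈ 7.97 rad/s²

I = ½MR² = (1/2)(1.31)(0.360)² = 0.08489 kg·m².
Heavier block: m₁g − T₁ = m₁a. Lighter block: T₂ − m₂g = m₂a.
Pulley: (T₁ − T₂)R = Iα = I(a/R), so T₁ − T₂ = (I/R²)a = (1/2)M_p a = 0.6550·a.
Adding the three: (m₁ − m₂)g = (m₁ + m₂ + 0.6550)a, so a = (1.19 − 0.503)(9.81)/(1.19 + 0.503 + 0.6550) = 2.870 m/s².
α = a/R = 2.870/0.360 = 7.973 rad/s².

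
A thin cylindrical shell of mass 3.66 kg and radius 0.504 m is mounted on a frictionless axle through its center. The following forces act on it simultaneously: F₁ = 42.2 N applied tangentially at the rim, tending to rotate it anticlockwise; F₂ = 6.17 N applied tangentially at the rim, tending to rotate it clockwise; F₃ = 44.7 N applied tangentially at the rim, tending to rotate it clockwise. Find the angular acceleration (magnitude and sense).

I = MR² = (3.66)(0.504)² = 0.9297 kg·m².
Taking anticlockwise as positive: τ₁ = +(42.2)(0.504) = +21.27 N·m; τ₂ = −(6.17)(0.504) = −3.110 N·m; τ₃ = −(44.7)(0.504) = −22.53 N·m.
Net torque τ = -4.370 N·m.
α = τ/I = -4.370/0.9297 = -4.700 rad/s².

α ≈ 4.70 rad/s², clockwise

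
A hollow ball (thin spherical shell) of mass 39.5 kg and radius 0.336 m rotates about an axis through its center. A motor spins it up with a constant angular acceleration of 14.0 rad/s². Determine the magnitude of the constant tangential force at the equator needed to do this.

I = (2/3)MR² = (2/3)(39.5)(0.336)² = 2.973 kg·m².
The required torque is τ = Iα = (2.973)(14.00) = 41.62 N·m.
A tangential force at the equator gives τ = FR, so F = τ/R = 41.62/0.336 = 123.9 N.

F ≈ 124 N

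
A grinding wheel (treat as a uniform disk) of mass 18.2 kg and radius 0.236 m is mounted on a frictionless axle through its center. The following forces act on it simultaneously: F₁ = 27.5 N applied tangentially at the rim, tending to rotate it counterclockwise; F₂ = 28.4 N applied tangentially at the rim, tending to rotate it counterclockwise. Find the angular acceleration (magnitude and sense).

I = ½MR² = (1/2)(18.2)(0.236)² = 0.5068 kg·m².
Taking counterclockwise as positive: τ₁ = +(27.5)(0.236) = +6.490 N·m; τ₂ = +(28.4)(0.236) = +6.702 N·m.
Net torque τ = 13.19 N·m.
α = τ/I = 13.19/0.5068 = 26.03 rad/s².

α ≈ 26.0 rad/s², counterclockwise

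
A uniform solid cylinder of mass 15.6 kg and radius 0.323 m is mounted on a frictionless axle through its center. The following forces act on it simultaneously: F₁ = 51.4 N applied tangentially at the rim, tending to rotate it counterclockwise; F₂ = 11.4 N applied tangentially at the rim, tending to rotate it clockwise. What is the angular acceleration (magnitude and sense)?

α ≈ 15.9 rad/s², counterclockwise

I = ½MR² = (1/2)(15.6)(0.323)² = 0.8138 kg·m².
Taking counterclockwise as positive: τ₁ = +(51.4)(0.323) = +16.60 N·m; τ₂ = −(11.4)(0.323) = −3.682 N·m.
Net torque τ = 12.92 N·m.
α = τ/I = 12.92/0.8138 = 15.88 rad/s².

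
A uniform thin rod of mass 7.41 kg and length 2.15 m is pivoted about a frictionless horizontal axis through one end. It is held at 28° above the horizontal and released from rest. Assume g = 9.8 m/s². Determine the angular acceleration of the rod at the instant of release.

About the pivot, I = (1/3)ML² = (1/3)(7.41)(2.15)² = 11.42 kg·m².
The weight acts at the center, a distance L/2 = 1.075 m from the pivot; τ = Mg(L/2) cos 28° = 68.93 N·m.
α = τ/I = 68.93/11.42 = 6.037 rad/s².

α ≈ 6.04 rad/s²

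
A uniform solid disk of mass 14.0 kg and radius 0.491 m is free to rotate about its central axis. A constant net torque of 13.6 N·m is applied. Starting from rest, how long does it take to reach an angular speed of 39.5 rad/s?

I = ½MR² = (1/2)(14.0)(0.491)² = 1.688 kg·m².
α = τ/I = 13.6/1.688 = 8.059 rad/s².
ω = αt ⇒ t = ω/α = 39.5/8.059 = 4.901 s.

t ≈ 4.90 s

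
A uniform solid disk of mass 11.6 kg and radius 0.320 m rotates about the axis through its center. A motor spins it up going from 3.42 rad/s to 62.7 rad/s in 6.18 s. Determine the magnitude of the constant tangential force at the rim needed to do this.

I = ½MR² = (1/2)(11.6)(0.320)² = 0.5939 kg·m².
α = Δω/Δt = (62.7 − 3.42)/6.18 = 9.592 rad/s².
The required torque is τ = Iα = (0.5939)(9.592) = 5.697 N·m.
A tangential force at the rim gives τ = FR, so F = τ/R = 5.697/0.320 = 17.80 N.

F ≈ 17.8 N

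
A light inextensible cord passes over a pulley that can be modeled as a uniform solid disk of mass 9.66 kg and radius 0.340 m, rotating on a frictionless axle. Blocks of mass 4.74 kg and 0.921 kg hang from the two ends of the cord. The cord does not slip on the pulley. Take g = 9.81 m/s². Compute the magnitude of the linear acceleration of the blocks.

I = ½MR² = (1/2)(9.66)(0.340)² = 0.5583 kg·m².
Heavier block: m₁g − T₁ = m₁a. Lighter block: T₂ − m₂g = m₂a.
Pulley: (T₁ − T₂)R = Iα = I(a/R), so T₁ − T₂ = (I/R²)a = (1/2)M_p a = 4.830·a.
Adding the three: (m₁ − m₂)g = (m₁ + m₂ + 4.830)a, so a = (4.74 − 0.921)(9.81)/(4.74 + 0.921 + 4.830) = 3.571 m/s².

a ≈ 3.57 m/s²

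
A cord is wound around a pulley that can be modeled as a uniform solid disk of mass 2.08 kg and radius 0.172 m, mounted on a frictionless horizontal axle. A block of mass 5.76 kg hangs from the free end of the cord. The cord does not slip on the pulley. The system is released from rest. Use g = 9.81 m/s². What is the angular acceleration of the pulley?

α ≈ 48.3 rad/s²

I = ½MR² = (1/2)(2.08)(0.172)² = 0.03077 kg·m².
Block: mg − T = ma. Pulley: TR = Iα. No-slip: a = αR, so T = (I/R²)a = 1.040·a.
Then mg = (m + 1.040)a, so a = (5.76)(9.81)/(5.76 + 1.040) = 8.310 m/s².
α = a/R = 8.310/0.172 = 48.31 rad/s².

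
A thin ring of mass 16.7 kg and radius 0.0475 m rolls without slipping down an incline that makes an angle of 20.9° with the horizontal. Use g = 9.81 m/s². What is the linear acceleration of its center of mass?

a ≈ 1.75 m/s²

Translation along the incline: Mg sinθ − f = Ma.
Rotation about the center: fR = Iα with I = MR². No-slip gives a = αR, so f = (I/R²)a = M a.
Substituting: Mg sinθ = (1 + 1.000)Ma, so a = g sinθ/(1 + 1.000) = (9.81) sin 20.9° / 2.000 = 1.750 m/s².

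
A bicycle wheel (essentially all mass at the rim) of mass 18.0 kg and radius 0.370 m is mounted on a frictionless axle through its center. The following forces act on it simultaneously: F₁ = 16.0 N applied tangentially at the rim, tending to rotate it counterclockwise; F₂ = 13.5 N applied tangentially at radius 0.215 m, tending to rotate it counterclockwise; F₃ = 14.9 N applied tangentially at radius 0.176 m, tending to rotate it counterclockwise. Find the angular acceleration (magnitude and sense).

I = MR² = (18.0)(0.370)² = 2.464 kg·m².
Taking counterclockwise as positive: τ₁ = +(16.0)(0.370) = +5.920 N·m; τ₂ = +(13.5)(0.215) = +2.902 N·m; τ₃ = +(14.9)(0.176) = +2.622 N·m.
Net torque τ = 11.44 N·m.
α = τ/I = 11.44/2.464 = 4.644 rad/s².

α ≈ 4.64 rad/s², counterclockwise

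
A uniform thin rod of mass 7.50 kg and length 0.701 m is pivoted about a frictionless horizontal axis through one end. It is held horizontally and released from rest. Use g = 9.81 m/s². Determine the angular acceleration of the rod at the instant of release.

About the pivot, I = (1/3)ML² = (1/3)(7.50)(0.701)² = 1.229 kg·m².
The weight acts at the center, a distance L/2 = 0.3505 m from the pivot; τ = Mg(L/2) = 25.79 N·m.
α = τ/I = 25.79/1.229 = 20.99 rad/s².
(Equivalently α = (3g/(2L)) = 20.99 rad/s².)

α ≈ 21.0 rad/s²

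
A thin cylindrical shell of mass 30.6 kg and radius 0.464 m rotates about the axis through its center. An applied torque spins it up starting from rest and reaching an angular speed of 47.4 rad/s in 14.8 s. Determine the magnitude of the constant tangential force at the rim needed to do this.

I = MR² = (30.6)(0.464)² = 6.588 kg·m².
α = Δω/Δt = (47.4 − 0)/14.8 = 3.203 rad/s².
The required torque is τ = Iα = (6.588)(3.203) = 21.10 N·m.
A tangential force at the rim gives τ = FR, so F = τ/R = 21.10/0.464 = 45.47 N.

F ≈ 45.5 N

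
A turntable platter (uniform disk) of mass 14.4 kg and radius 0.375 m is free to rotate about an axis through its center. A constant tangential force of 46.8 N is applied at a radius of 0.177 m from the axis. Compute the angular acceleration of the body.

I = ½MR² = (1/2)(14.4)(0.375)² = 1.013 kg·m².
τ = F·r = (46.8)(0.177) = 8.284 N·m.
Newton's second law for rotation, τ = Iα, gives α = τ/I = 8.284/1.013 = 8.181 rad/s².

α ≈ 8.18 rad/s²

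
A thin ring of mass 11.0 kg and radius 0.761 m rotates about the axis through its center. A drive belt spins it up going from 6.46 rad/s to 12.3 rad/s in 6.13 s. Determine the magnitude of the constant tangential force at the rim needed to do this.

F ≈ 7.97 N

I = MR² = (11.0)(0.761)² = 6.370 kg·m².
α = Δω/Δt = (12.3 − 6.46)/6.13 = 0.9527 rad/s².
The required torque is τ = Iα = (6.370)(0.9527) = 6.069 N·m.
A tangential force at the rim gives τ = FR, so F = τ/R = 6.069/0.761 = 7.975 N.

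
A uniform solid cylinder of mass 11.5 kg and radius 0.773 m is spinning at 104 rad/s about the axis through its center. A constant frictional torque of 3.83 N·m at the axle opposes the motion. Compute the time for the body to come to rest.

I = ½MR² = (1/2)(11.5)(0.773)² = 3.436 kg·m².
The net torque has magnitude 3.83 N·m, opposing ω.
|α| = τ/I = 3.830/3.436 = 1.115 rad/s² (deceleration).
0 = ω₀ − |α|t ⇒ t = ω₀/|α| = 104/1.115 = 93.30 s.

t ≈ 93.3 s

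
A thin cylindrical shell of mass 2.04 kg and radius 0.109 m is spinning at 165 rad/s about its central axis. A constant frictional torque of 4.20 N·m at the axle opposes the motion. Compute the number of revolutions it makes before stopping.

≈ 12.5 revolutions

I = MR² = (2.04)(0.109)² = 0.02424 kg·m².
The net torque has magnitude 4.20 N·m, opposing ω.
|α| = τ/I = 4.200/0.02424 = 173.3 rad/s² (deceleration).
ω² = ω₀² − 2|α|θ with ω = 0 ⇒ θ = ω₀²/(2|α|) = 78.55 rad = 12.50 rev.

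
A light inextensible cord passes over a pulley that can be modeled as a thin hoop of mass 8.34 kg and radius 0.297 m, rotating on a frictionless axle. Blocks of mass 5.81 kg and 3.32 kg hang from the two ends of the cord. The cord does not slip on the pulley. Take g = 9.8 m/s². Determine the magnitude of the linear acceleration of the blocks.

I = MR² = (8.34)(0.297)² = 0.7357 kg·m².
Heavier block: m₁g − T₁ = m₁a. Lighter block: T₂ − m₂g = m₂a.
Pulley: (T₁ − T₂)R = Iα = I(a/R), so T₁ − T₂ = (I/R²)a = 1·M_p a = 8.340·a.
Adding the three: (m₁ − m₂)g = (m₁ + m₂ + 8.340)a, so a = (5.81 − 3.32)(9.8)/(5.81 + 3.32 + 8.340) = 1.397 m/s².

a ≈ 1.40 m/s²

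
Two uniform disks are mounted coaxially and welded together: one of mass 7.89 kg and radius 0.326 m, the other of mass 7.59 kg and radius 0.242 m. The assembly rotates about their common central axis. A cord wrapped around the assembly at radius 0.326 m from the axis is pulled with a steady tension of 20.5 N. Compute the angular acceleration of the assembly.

α ≈ 10.4 rad/s²

I = ½M₁R₁² + ½M₂R₂² = ½(7.89)(0.326)² + ½(7.59)(0.242)² = 0.6415 kg·m².
τ = F r = (20.5)(0.326) = 6.683 N·m.
α = τ/I = 6.683/0.6415 = 10.42 rad/s².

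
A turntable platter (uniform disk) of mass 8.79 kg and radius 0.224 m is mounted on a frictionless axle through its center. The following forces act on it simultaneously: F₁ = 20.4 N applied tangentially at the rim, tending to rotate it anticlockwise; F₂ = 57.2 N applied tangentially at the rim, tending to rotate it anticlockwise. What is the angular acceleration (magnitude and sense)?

I = ½MR² = (1/2)(8.79)(0.224)² = 0.2205 kg·m².
Taking anticlockwise as positive: τ₁ = +(20.4)(0.224) = +4.570 N·m; τ₂ = +(57.2)(0.224) = +12.81 N·m.
Net torque τ = 17.38 N·m.
α = τ/I = 17.38/0.2205 = 78.82 rad/s².

α ≈ 78.8 rad/s², anticlockwise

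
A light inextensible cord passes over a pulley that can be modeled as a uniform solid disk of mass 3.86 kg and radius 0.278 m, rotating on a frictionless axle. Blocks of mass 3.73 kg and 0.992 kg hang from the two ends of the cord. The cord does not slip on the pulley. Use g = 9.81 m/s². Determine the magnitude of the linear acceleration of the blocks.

I = ½MR² = (1/2)(3.86)(0.278)² = 0.1492 kg·m².
Heavier block: m₁g − T₁ = m₁a. Lighter block: T₂ − m₂g = m₂a.
Pulley: (T₁ − T₂)R = Iα = I(a/R), so T₁ − T₂ = (I/R²)a = (1/2)M_p a = 1.930·a.
Adding the three: (m₁ − m₂)g = (m₁ + m₂ + 1.930)a, so a = (3.73 − 0.992)(9.81)/(3.73 + 0.992 + 1.930) = 4.038 m/s².

a ≈ 4.04 m/s²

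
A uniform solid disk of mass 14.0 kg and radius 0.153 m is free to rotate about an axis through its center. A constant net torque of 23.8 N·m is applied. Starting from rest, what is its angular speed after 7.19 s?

I = ½MR² = (1/2)(14.0)(0.153)² = 0.1639 kg·m².
α = τ/I = 23.8/0.1639 = 145.2 rad/s².
ω = ω₀ + αt = 0 + (145.2)(7.19) = 1044 rad/s.

ω ≈ 1040 rad/s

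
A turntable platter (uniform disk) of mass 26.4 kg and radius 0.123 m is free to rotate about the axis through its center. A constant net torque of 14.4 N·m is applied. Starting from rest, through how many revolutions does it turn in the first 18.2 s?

I = ½MR² = (1/2)(26.4)(0.123)² = 0.1997 kg·m².
α = τ/I = 14.4/0.1997 = 72.11 rad/s².
θ = ½αt² = ½(72.11)(18.2)² = 11940 rad.
Revolutions = θ/(2π) = 1901.

≈ 1900 revolutions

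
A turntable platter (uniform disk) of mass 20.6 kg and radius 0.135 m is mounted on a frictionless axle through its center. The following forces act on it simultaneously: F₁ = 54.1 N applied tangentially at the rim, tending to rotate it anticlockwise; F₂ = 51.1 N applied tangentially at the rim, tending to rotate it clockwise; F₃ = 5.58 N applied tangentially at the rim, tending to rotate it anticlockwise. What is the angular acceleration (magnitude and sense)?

I = ½MR² = (1/2)(20.6)(0.135)² = 0.1877 kg·m².
Taking anticlockwise as positive: τ₁ = +(54.1)(0.135) = +7.304 N·m; τ₂ = −(51.1)(0.135) = −6.899 N·m; τ₃ = +(5.58)(0.135) = +0.7533 N·m.
Net torque τ = 1.158 N·m.
α = τ/I = 1.158/0.1877 = 6.170 rad/s².

α ≈ 6.17 rad/s², anticlockwise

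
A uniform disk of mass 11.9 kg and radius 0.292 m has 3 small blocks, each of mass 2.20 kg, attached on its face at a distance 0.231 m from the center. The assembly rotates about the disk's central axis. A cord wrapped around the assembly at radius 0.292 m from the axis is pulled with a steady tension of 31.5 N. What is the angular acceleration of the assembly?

α ≈ 10.7 rad/s²

I_disk = ½MR² = ½(11.9)(0.292)² = 0.5073 kg·m².
I_blocks = 3·m·r² = 3(2.20)(0.231)² = 0.3522 kg·m².
Total I = 0.8595 kg·m².
τ = F r = (31.5)(0.292) = 9.198 N·m.
α = τ/I = 9.198/0.8595 = 10.70 rad/s².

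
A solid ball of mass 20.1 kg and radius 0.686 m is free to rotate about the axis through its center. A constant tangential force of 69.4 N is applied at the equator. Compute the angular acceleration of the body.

α ≈ 12.6 rad/s²

I = (2/5)MR² = (2/5)(20.1)(0.686)² = 3.784 kg·m².
τ = F R = (69.4)(0.686) = 47.61 N·m.
Newton's second law for rotation, τ = Iα, gives α = τ/I = 47.61/3.784 = 12.58 rad/s².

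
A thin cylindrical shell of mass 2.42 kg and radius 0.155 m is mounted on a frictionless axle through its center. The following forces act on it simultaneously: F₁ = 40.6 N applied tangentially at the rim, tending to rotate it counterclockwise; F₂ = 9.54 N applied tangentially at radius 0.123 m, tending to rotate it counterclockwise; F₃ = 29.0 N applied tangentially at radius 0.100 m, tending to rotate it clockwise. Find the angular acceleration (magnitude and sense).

I = MR² = (2.42)(0.155)² = 0.05814 kg·m².
Taking counterclockwise as positive: τ₁ = +(40.6)(0.155) = +6.293 N·m; τ₂ = +(9.54)(0.123) = +1.173 N·m; τ₃ = −(29.0)(0.100) = −2.900 N·m.
Net torque τ = 4.566 N·m.
α = τ/I = 4.566/0.05814 = 78.54 rad/s².

α ≈ 78.5 rad/s², counterclockwise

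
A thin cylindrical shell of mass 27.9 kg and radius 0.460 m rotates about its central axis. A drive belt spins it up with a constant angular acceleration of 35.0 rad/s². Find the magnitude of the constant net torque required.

τ ≈ 207 N·m

I = MR² = (27.9)(0.460)² = 5.904 kg·m².
τ = Iα = (5.904)(35.00) = 206.6 N·m.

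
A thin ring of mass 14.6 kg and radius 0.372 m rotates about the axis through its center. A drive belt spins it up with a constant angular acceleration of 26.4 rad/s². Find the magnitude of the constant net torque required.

τ ≈ 53.3 N·m

I = MR² = (14.6)(0.372)² = 2.020 kg·m².
τ = Iα = (2.020)(26.40) = 53.34 N·m.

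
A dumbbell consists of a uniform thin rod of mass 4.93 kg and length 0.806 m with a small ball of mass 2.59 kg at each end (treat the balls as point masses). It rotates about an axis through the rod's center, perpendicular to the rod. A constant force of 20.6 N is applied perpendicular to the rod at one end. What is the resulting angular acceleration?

α ≈ 7.49 rad/s²

I_rod = (1/12)ML² = (1/12)(4.93)(0.806)² = 0.2669 kg·m².
I_balls = 2·m·(L/2)² = 2(2.59)(0.4030)² = 0.8413 kg·m².
Total I = 1.108 kg·m².
τ = F·(L/2) = (20.6)(0.403) = 8.302 N·m.
α = τ/I = 8.302/1.108 = 7.491 rad/s².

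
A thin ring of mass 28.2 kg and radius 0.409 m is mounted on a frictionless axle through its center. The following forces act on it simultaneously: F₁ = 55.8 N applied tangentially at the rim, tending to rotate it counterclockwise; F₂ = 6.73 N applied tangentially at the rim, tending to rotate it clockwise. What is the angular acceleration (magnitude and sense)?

α ≈ 4.25 rad/s², counterclockwise

I = MR² = (28.2)(0.409)² = 4.717 kg·m².
Taking counterclockwise as positive: τ₁ = +(55.8)(0.409) = +22.82 N·m; τ₂ = −(6.73)(0.409) = −2.753 N·m.
Net torque τ = 20.07 N·m.
α = τ/I = 20.07/4.717 = 4.254 rad/s².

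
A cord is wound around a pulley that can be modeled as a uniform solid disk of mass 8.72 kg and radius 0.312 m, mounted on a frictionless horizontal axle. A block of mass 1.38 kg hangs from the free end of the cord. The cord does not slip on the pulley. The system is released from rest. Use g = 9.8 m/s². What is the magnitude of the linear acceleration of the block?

I = ½MR² = (1/2)(8.72)(0.312)² = 0.4244 kg·m².
Block: mg − T = ma. Pulley: TR = Iα. No-slip: a = αR, so T = (I/R²)a = 4.360·a.
Then mg = (m + 4.360)a, so a = (1.38)(9.8)/(1.38 + 4.360) = 2.356 m/s².

a ≈ 2.36 m/s²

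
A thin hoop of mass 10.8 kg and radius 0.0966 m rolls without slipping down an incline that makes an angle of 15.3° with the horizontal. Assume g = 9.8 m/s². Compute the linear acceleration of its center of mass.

a ≈ 1.29 m/s²

Translation along the incline: Mg sinθ − f = Ma.
Rotation about the center: fR = Iα with I = MR². No-slip gives a = αR, so f = (I/R²)a = M a.
Substituting: Mg sinθ = (1 + 1.000)Ma, so a = g sinθ/(1 + 1.000) = (9.8) sin 15.3° / 2.000 = 1.293 m/s².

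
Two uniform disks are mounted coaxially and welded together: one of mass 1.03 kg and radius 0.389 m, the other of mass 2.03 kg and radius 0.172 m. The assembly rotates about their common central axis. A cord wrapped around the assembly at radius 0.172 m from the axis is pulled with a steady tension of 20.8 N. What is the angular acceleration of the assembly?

I = ½M₁R₁² + ½M₂R₂² = ½(1.03)(0.389)² + ½(2.03)(0.172)² = 0.1080 kg·m².
τ = F r = (20.8)(0.172) = 3.578 N·m.
α = τ/I = 3.578/0.1080 = 33.14 rad/s².

α ≈ 33.1 rad/s²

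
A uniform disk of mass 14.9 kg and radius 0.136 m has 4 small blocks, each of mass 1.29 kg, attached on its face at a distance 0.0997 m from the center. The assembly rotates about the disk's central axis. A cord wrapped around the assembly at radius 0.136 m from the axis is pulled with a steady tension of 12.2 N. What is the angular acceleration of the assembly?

I_disk = ½MR² = ½(14.9)(0.136)² = 0.1378 kg·m².
I_blocks = 4·m·r² = 4(1.29)(0.0997)² = 0.05129 kg·m².
Total I = 0.1891 kg·m².
τ = F r = (12.2)(0.136) = 1.659 N·m.
α = τ/I = 1.659/0.1891 = 8.775 rad/s².

α ≈ 8.77 rad/s²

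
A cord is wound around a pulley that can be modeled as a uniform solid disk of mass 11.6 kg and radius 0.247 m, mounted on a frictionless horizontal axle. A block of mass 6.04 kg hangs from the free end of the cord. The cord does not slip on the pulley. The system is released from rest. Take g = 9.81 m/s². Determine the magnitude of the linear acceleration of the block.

a ≈ 5.00 m/s²

I = ½MR² = (1/2)(11.6)(0.247)² = 0.3539 kg·m².
Block: mg − T = ma. Pulley: TR = Iα. No-slip: a = αR, so T = (I/R²)a = 5.800·a.
Then mg = (m + 5.800)a, so a = (6.04)(9.81)/(6.04 + 5.800) = 5.004 m/s².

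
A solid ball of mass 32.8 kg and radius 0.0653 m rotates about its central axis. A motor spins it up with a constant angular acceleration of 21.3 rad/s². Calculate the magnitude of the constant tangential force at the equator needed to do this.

F ≈ 18.2 N

I = (2/5)MR² = (2/5)(32.8)(0.0653)² = 0.05594 kg·m².
The required torque is τ = Iα = (0.05594)(21.30) = 1.192 N·m.
A tangential force at the equator gives τ = FR, so F = τ/R = 1.192/0.0653 = 18.25 N.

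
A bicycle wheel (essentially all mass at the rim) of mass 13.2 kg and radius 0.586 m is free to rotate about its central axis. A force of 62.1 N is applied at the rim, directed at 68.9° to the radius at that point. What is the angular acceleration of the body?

I = MR² = (13.2)(0.586)² = 4.533 kg·m².
Only the tangential component produces torque: τ = F R sinθ = (62.1)(0.586) sin 68.9° = 33.95 N·m.
From τ = Iα: α = 33.95/4.533 = 7.490 rad/s².

α ≈ 7.49 rad/s²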